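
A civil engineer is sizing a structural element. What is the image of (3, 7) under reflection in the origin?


Transformation: reflection
Original point: (3, 7)
Rule for reflection through the origin: (x, y) -> (-x, -y)
Apply: (3, 7) -> (-3, -7)
(-3, -7)


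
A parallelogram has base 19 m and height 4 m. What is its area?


Shape: parallelogram
Base b = 19 m, Height h = 4 m
Formula: A = b * h
A = 19 * 4
A = 76
76 m^2


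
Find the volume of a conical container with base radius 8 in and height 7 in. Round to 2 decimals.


Shape: cone
Radius r = 8 in, Height h = 7 in
Formula: V = (1/3) * pi * r^2 * h
r^2 = 64
pi * r^2 * h = pi * 64 * 7 = 448 * pi
V = 448 * pi / 3
V = 469.14
469.14 in^3


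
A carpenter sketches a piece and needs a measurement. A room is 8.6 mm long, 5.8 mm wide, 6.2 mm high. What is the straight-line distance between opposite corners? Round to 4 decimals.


Shape: rectangular box (space diagonal)
l = 8.6 mm, w = 5.8 mm, h = 6.2 mm
Visualize: the diagonal of the base, then a right triangle with that diagonal and the height.
Formula: d = sqrt(l^2 + w^2 + h^2)
l^2 + w^2 + h^2 = 73.96 + 33.64 + 38.44 = 146.04
d = sqrt(146.04)
d = 12.0847
12.0847 mm


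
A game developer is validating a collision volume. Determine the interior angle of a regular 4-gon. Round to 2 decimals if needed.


Shape: regular square (4 sides)
Formula: interior angle = (n - 2) * 180 / n
(n - 2) = 2
(n - 2) * 180 = 360
angle = 360 / 4
angle = 90
90 degrees


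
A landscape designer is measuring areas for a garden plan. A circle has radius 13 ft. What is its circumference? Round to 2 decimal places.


Shape: circle
Radius r = 13 ft
Formula: C = 2 * pi * r
C = 2 * pi * 13
C = 26 * pi
C = 81.68
81.68 ft


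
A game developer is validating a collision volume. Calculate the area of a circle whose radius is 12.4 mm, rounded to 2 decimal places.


Shape: circle
Radius r = 12.4 mm
Formula: A = pi * r^2
r^2 = 12.4^2 = 153.76
A = pi * 153.76
A = 483.05
483.05 mm^2


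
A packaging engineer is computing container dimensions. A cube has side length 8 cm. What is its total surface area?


Shape: cube
Side s = 8 cm
A cube has 6 square faces.
Formula: SA = 6 * s^2
s^2 = 64
SA = 6 * 64
SA = 384
384 cm^2


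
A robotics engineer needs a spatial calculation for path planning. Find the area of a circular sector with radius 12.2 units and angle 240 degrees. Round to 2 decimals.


Shape: circular sector
Radius r = 12.2 units, Angle = 240 degrees
Formula: A = (angle/360) * pi * r^2
r^2 = 148.84
Fraction of circle = 240/360
A = (240/360) * pi * 148.84
A = 99.226667 * pi
A = 311.73
311.73 units^2


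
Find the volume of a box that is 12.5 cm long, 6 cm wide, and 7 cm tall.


Shape: rectangular prism
l = 12.5 cm, w = 6 cm, h = 7 cm
Formula: V = l * w * h
V = 12.5 * 6 * 7
V = 75 * 7
V = 525
525 cm^3


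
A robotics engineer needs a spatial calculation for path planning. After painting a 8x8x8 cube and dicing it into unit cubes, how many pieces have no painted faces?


Large cube: 8 x 8 x 8, cut into unit cubes.
n = 8, so n - 2 = 6
Unpainted cubes form the interior (n - 2)^3 block.
(n - 2)^3 = 6^3 = 216
216 unit cubes


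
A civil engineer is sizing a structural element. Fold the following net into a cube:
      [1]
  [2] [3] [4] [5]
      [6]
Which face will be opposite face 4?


Net: cross layout. Take square 3 as the base (bottom).
Fold the four squares in the horizontal row up around 3: 2 -> left, 4 -> right, 5 wraps to the top.
Fold 1 and 6 up from 3: 1 -> back, 6 -> front.
Opposite pairs are therefore: (1, 6), (2, 4), (3, 5).
Face 4 is opposite face 2.
face 2


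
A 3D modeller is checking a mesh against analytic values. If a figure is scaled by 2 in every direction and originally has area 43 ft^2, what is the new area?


Linear scale factor k = 2
Original area = 43 ft^2
Rule: under a linear scaling by k, areas scale by k^2.
k^2 = 2^2 = 4
New area = 43 * 4
New area = 172
172 ft^2


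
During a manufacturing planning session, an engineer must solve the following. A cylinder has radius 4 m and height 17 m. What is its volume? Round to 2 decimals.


Shape: cylinder
Radius r = 4 m, Height h = 17 m
Formula: V = pi * r^2 * h
r^2 = 16
V = pi * 16 * 17
V = 272 * pi
V = 854.51
854.51 m^3


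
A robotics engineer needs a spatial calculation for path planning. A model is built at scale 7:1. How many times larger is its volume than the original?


Linear scale factor k = 7
Rule: under a linear scaling by k, volumes scale by k^3.
k^3 = 7 * 7 * 7
k^3 = 49 * 7
k^3 = 343
Volume scales by a factor of 343.
343 (dimensionless)


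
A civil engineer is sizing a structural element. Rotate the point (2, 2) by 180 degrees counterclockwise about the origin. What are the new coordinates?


Transformation: rotation about the origin
Original point: (2, 2)
Rule for 180 deg: (x, y) -> (-x, -y)
Apply: (2, 2) -> (-2, -2)
(-2, -2)


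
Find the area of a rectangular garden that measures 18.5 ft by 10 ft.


Shape: rectangle
Length l = 18.5 ft, Width w = 10 ft
Formula: A = l * w
A = 18.5 * 10
A = 185
185 ft^2


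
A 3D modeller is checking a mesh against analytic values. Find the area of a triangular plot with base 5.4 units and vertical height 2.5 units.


Shape: triangle
Base b = 5.4 units, Height h = 2.5 units
Formula: A = (1/2) * b * h
A = 0.5 * 5.4 * 2.5
A = 0.5 * 13.5
A = 6.75
6.75 units^2


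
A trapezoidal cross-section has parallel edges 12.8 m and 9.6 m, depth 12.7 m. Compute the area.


Shape: trapezoid
Parallel sides a = 12.8 m, b = 9.6 m; Height h = 12.7 m
Formula: A = (a + b) * h / 2
a + b = 12.8 + 9.6 = 22.4
A = 22.4 * 12.7 / 2
A = 284.48 / 2
A = 142.24
142.24 m^2


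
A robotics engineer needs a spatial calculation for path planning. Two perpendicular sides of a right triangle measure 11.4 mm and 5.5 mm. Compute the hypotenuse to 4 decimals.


Shape: right triangle
Legs a = 11.4 mm, b = 5.5 mm
Formula: c = sqrt(a^2 + b^2)
a^2 = 129.96, b^2 = 30.25
a^2 + b^2 = 160.21
c = sqrt(160.21)
c = 12.6574
12.6574 mm


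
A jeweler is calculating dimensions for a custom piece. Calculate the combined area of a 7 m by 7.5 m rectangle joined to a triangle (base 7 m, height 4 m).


Composite shape: rectangle + triangle
Rectangle area = 7 * 7.5 = 52.5
Triangle area = 0.5 * 7 * 4 = 14
Total = 52.5 + 14
Total = 66.5
66.5 m^2


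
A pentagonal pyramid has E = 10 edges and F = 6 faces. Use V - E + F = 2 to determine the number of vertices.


Polyhedron: pentagonal pyramid
Euler's formula for convex polyhedra: V - E + F = 2
Given: E = 10 edges and F = 6 faces
Solve for V:
V = 2 + E - F = 2 + 10 - 6 = 6
6 vertices


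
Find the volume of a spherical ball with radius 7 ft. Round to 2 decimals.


Shape: sphere
Radius r = 7 ft
Formula: V = (4/3) * pi * r^3
r^3 = 343
(4/3) * 343 = 457.333333
V = 457.333333 * pi
V = 1436.76
1436.76 ft^3


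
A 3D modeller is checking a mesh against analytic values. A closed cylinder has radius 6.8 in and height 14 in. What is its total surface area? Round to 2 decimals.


Shape: closed cylinder
Radius r = 6.8 in, Height h = 14 in
Formula: SA = 2*pi*r^2 + 2*pi*r*h = 2*pi*r*(r + h)
r + h = 20.8
2 * r * (r + h) = 2 * 6.8 * 20.8 = 282.88
SA = 282.88 * pi
SA = 888.69
888.69 in^2


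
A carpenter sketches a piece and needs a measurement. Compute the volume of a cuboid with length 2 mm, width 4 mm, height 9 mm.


Shape: rectangular prism
l = 2 mm, w = 4 mm, h = 9 mm
Formula: V = l * w * h
V = 2 * 4 * 9
V = 8 * 9
V = 72
72 mm^3


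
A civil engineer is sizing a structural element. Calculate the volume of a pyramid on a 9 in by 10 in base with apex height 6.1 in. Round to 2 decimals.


Shape: rectangular pyramid
Base: 9 in x 10 in, Height h = 6.1 in
Formula: V = (1/3) * base_area * h
base_area = 9 * 10 = 90
base_area * h = 90 * 6.1 = 549
V = 549 / 3
V = 183
183 in^3


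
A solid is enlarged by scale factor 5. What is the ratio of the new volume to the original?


Linear scale factor k = 5
Rule: under a linear scaling by k, volumes scale by k^3.
k^3 = 5 * 5 * 5
k^3 = 25 * 5
k^3 = 125
Volume scales by a factor of 125.
125 (dimensionless)


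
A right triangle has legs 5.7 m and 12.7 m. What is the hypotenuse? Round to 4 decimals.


Shape: right triangle
Legs a = 5.7 m, b = 12.7 m
Formula: c = sqrt(a^2 + b^2)
a^2 = 32.49, b^2 = 161.29
a^2 + b^2 = 193.78
c = sqrt(193.78)
c = 13.9205
13.9205 m


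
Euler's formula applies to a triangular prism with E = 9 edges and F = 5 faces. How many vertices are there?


Polyhedron: triangular prism
Euler's formula for convex polyhedra: V - E + F = 2
Given: E = 9 edges and F = 5 faces
Solve for V:
V = 2 + E - F = 2 + 9 - 5 = 6
6 vertices


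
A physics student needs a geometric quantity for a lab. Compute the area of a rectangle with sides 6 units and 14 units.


Shape: rectangle
Length l = 6 units, Width w = 14 units
Formula: A = l * w
A = 6 * 14
A = 84
84 units^2


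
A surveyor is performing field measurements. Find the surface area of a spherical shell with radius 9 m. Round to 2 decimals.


Shape: sphere
Radius r = 9 m
Formula: SA = 4 * pi * r^2
r^2 = 81
SA = 4 * pi * 81
SA = 324 * pi
SA = 1017.88
1017.88 m^2


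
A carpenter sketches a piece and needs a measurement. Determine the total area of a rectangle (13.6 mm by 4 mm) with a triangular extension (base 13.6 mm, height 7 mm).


Composite shape: rectangle + triangle
Rectangle area = 13.6 * 4 = 54.4
Triangle area = 0.5 * 13.6 * 7 = 47.6
Total = 54.4 + 47.6
Total = 102
102 mm^2


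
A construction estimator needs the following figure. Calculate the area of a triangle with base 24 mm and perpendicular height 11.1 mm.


Shape: triangle
Base b = 24 mm, Height h = 11.1 mm
Formula: A = (1/2) * b * h
A = 0.5 * 24 * 11.1
A = 0.5 * 266.4
A = 133.2
133.2 mm^2


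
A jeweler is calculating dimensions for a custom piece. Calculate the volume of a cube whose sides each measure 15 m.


Shape: cube
Side s = 15 m
Formula: V = s^3
V = 15 * 15 * 15
V = 225 * 15
V = 3375
3375 m^3


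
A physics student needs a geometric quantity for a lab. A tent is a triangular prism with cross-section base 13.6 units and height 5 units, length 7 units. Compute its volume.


Shape: triangular prism
Triangle base = 13.6 units, triangle height = 5 units, prism length L = 7 units
Formula: V = (1/2 * b * h_tri) * L
Cross-section area = 0.5 * 13.6 * 5 = 34
V = 34 * 7
V = 238
238 units^3


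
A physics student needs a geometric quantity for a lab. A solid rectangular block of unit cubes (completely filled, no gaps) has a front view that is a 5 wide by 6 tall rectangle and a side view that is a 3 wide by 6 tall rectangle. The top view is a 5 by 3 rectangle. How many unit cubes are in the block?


Orthographic views of a solid rectangular block:
Front view 5 x 6 -> length = 5, height = 6
Side view 3 x 6 -> width = 3, height = 6 (consistent)
Top view 5 x 3 -> confirms length = 5, width = 3
The block is 5 x 3 x 6.
Total unit cubes = 5 * 3 * 6 = 90
90 unit cubes


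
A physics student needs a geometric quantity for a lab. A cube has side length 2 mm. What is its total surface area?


Shape: cube
Side s = 2 mm
A cube has 6 square faces.
Formula: SA = 6 * s^2
s^2 = 4
SA = 6 * 4
SA = 24
24 mm^2


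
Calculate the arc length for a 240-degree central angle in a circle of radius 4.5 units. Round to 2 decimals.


Shape: circular arc
Radius r = 4.5 units, Angle = 240 degrees
Formula: L = (angle/360) * 2 * pi * r
2 * pi * r = 9 * pi
L = (240/360) * 9 * pi
L = 6 * pi
L = 18.85
18.85 units


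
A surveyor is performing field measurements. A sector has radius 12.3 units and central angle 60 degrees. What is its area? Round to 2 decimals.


Shape: circular sector
Radius r = 12.3 units, Angle = 60 degrees
Formula: A = (angle/360) * pi * r^2
r^2 = 151.29
Fraction of circle = 60/360
A = (60/360) * pi * 151.29
A = 25.215 * pi
A = 79.22
79.22 units^2


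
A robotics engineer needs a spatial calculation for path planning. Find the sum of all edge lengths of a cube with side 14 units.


Shape: cube
Side s = 14 units
A cube has 12 edges, all equal.
Formula: total edge length = 12 * s
Total = 12 * 14
Total = 168
168 units


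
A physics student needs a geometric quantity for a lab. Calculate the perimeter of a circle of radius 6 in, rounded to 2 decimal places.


Shape: circle
Radius r = 6 in
Formula: C = 2 * pi * r
C = 2 * pi * 6
C = 12 * pi
C = 37.7
37.7 in


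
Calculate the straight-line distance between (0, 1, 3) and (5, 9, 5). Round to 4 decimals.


3D distance between two points
P1 = (0, 1, 3), P2 = (5, 9, 5)
Formula: d = sqrt((x2-x1)^2 + (y2-y1)^2 + (z2-z1)^2)
dx = 5 - 0 = 5
dy = 9 - 1 = 8
dz = 5 - 3 = 2
dx^2 + dy^2 + dz^2 = 25 + 64 + 4 = 93
d = sqrt(93)
d = 9.6437
9.6437 units


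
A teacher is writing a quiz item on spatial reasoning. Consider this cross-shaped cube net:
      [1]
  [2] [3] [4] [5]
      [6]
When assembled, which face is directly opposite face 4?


Net: cross layout. Take square 3 as the base (bottom).
Fold the four squares in the horizontal row up around 3: 2 -> left, 4 -> right, 5 wraps to the top.
Fold 1 and 6 up from 3: 1 -> back, 6 -> front.
Opposite pairs are therefore: (1, 6), (2, 4), (3, 5).
Face 4 is opposite face 2.
face 2


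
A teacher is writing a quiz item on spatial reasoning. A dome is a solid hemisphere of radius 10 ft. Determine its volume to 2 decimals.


Shape: hemisphere (half of a sphere)
Radius r = 10 ft
Formula: V = (1/2) * (4/3) * pi * r^3 = (2/3) * pi * r^3
r^3 = 1000
(2/3) * 1000 = 666.666667
V = 666.666667 * pi
V = 2094.4
2094.4 ft^3


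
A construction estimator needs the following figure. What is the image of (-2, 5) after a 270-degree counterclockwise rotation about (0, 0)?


Transformation: rotation about the origin
Original point: (-2, 5)
Rule for 270 deg counterclockwise: (x, y) -> (y, -x)
Apply: (-2, 5) -> (5, 2)
(5, 2)


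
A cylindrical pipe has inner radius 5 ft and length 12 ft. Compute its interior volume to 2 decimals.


Shape: cylinder
Radius r = 5 ft, Height h = 12 ft
Formula: V = pi * r^2 * h
r^2 = 25
V = pi * 25 * 12
V = 300 * pi
V = 942.48
942.48 ft^3


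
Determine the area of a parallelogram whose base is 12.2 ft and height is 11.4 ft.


Shape: parallelogram
Base b = 12.2 ft, Height h = 11.4 ft
Formula: A = b * h
A = 12.2 * 11.4
A = 139.08
139.08 ft^2


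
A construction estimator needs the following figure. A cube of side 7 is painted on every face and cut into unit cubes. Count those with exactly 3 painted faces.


Large cube: 7 x 7 x 7, cut into unit cubes.
Cubes with 3 painted faces are at the corners. A cube always has 8 corners.
Count = 8
8 unit cubes


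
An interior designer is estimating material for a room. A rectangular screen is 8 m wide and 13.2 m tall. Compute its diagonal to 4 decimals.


Shape: rectangle (diagonal via Pythagoras)
Sides: 8 m and 13.2 m
Formula: d = sqrt(l^2 + w^2)
l^2 = 64, w^2 = 174.24
l^2 + w^2 = 238.24
d = sqrt(238.24)
d = 15.435
15.435 m


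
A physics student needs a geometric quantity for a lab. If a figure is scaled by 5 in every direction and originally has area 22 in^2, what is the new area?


Linear scale factor k = 5
Original area = 22 in^2
Rule: under a linear scaling by k, areas scale by k^2.
k^2 = 5^2 = 25
New area = 22 * 25
New area = 550
550 in^2


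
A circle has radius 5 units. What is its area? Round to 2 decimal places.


Shape: circle
Radius r = 5 units
Formula: A = pi * r^2
r^2 = 5^2 = 25
A = pi * 25
A = 78.54
78.54 units^2


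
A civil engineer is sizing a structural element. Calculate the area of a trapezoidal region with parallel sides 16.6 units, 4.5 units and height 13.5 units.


Shape: trapezoid
Parallel sides a = 16.6 units, b = 4.5 units; Height h = 13.5 units
Formula: A = (a + b) * h / 2
a + b = 16.6 + 4.5 = 21.1
A = 21.1 * 13.5 / 2
A = 284.85 / 2
A = 142.425
142.425 units^2


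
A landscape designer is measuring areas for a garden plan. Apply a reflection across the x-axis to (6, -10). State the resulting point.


Transformation: reflection
Original point: (6, -10)
Rule for reflection over the x-axis: (x, y) -> (x, -y)
Apply: (6, -10) -> (6, 10)
(6, 10)


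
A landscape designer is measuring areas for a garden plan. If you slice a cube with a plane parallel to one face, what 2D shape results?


Solid: cube
Cutting plane: parallel to one face
Visualize the intersection of the plane with the solid's surface.
The boundary of the cut region is a square.
square


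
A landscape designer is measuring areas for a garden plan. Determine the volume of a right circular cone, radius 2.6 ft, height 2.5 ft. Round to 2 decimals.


Shape: cone
Radius r = 2.6 ft, Height h = 2.5 ft
Formula: V = (1/3) * pi * r^2 * h
r^2 = 6.76
pi * r^2 * h = pi * 6.76 * 2.5 = 16.9 * pi
V = 16.9 * pi / 3
V = 17.7
17.7 ft^3


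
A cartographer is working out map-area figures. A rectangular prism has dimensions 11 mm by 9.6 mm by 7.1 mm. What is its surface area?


Shape: rectangular prism
l = 11 mm, w = 9.6 mm, h = 7.1 mm
Formula: SA = 2(lw + lh + wh)
lw = 105.6, lh = 78.1, wh = 68.16
lw + lh + wh = 251.86
SA = 2 * 251.86
SA = 503.72
503.72 mm^2


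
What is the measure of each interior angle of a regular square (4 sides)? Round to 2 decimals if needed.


Shape: regular square (4 sides)
Formula: interior angle = (n - 2) * 180 / n
(n - 2) = 2
(n - 2) * 180 = 360
angle = 360 / 4
angle = 90
90 degrees


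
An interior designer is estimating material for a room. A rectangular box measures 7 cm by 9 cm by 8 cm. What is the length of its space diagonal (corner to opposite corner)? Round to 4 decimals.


Shape: rectangular box (space diagonal)
l = 7 cm, w = 9 cm, h = 8 cm
Visualize: the diagonal of the base, then a right triangle with that diagonal and the height.
Formula: d = sqrt(l^2 + w^2 + h^2)
l^2 + w^2 + h^2 = 49 + 81 + 64 = 194
d = sqrt(194)
d = 13.9284
13.9284 cm


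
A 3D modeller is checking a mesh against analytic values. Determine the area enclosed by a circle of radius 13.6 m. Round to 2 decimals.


Shape: circle
Radius r = 13.6 m
Formula: A = pi * r^2
r^2 = 13.6^2 = 184.96
A = pi * 184.96
A = 581.07
581.07 m^2


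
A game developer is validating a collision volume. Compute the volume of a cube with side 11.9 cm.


Shape: cube
Side s = 11.9 cm
Formula: V = s^3
V = 11.9 * 11.9 * 11.9
V = 141.61 * 11.9
V = 1685.159
1685.159 cm^3


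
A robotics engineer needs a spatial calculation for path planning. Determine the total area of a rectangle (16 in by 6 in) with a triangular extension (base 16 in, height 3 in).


Composite shape: rectangle + triangle
Rectangle area = 16 * 6 = 96
Triangle area = 0.5 * 16 * 3 = 24
Total = 96 + 24
Total = 120
120 in^2


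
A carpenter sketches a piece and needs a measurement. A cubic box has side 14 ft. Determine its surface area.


Shape: cube
Side s = 14 ft
A cube has 6 square faces.
Formula: SA = 6 * s^2
s^2 = 196
SA = 6 * 196
SA = 1176
1176 ft^2


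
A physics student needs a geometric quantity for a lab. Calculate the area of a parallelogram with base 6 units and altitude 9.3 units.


Shape: parallelogram
Base b = 6 units, Height h = 9.3 units
Formula: A = b * h
A = 6 * 9.3
A = 55.8
55.8 units^2


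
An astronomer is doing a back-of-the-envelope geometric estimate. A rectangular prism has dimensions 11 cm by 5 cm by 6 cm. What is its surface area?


Shape: rectangular prism
l = 11 cm, w = 5 cm, h = 6 cm
Formula: SA = 2(lw + lh + wh)
lw = 55, lh = 66, wh = 30
lw + lh + wh = 151
SA = 2 * 151
SA = 302
302 cm^2


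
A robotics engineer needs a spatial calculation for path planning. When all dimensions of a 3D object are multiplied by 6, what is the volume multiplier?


Linear scale factor k = 6
Rule: under a linear scaling by k, volumes scale by k^3.
k^3 = 6 * 6 * 6
k^3 = 36 * 6
k^3 = 216
Volume scales by a factor of 216.
216 (dimensionless)


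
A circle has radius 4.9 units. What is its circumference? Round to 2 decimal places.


Shape: circle
Radius r = 4.9 units
Formula: C = 2 * pi * r
C = 2 * pi * 4.9
C = 9.8 * pi
C = 30.79
30.79 units


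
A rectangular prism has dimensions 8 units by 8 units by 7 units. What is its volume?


Shape: rectangular prism
l = 8 units, w = 8 units, h = 7 units
Formula: V = l * w * h
V = 8 * 8 * 7
V = 64 * 7
V = 448
448 units^3


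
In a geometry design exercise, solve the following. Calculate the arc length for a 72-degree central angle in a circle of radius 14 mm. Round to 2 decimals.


Shape: circular arc
Radius r = 14 mm, Angle = 72 degrees
Formula: L = (angle/360) * 2 * pi * r
2 * pi * r = 28 * pi
L = (72/360) * 28 * pi
L = 5.6 * pi
L = 17.59
17.59 mm


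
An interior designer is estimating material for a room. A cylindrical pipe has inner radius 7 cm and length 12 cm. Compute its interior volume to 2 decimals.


Shape: cylinder
Radius r = 7 cm, Height h = 12 cm
Formula: V = pi * r^2 * h
r^2 = 49
V = pi * 49 * 12
V = 588 * pi
V = 1847.26
1847.26 cm^3


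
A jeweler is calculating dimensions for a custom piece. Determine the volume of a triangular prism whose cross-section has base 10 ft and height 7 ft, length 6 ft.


Shape: triangular prism
Triangle base = 10 ft, triangle height = 7 ft, prism length L = 6 ft
Formula: V = (1/2 * b * h_tri) * L
Cross-section area = 0.5 * 10 * 7 = 35
V = 35 * 6
V = 210
210 ft^3


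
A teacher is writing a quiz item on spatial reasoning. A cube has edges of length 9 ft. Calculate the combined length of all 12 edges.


Shape: cube
Side s = 9 ft
A cube has 12 edges, all equal.
Formula: total edge length = 12 * s
Total = 12 * 9
Total = 108
108 ft


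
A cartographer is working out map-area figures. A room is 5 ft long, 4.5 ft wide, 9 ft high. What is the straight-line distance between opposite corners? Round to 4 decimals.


Shape: rectangular box (space diagonal)
l = 5 ft, w = 4.5 ft, h = 9 ft
Visualize: the diagonal of the base, then a right triangle with that diagonal and the height.
Formula: d = sqrt(l^2 + w^2 + h^2)
l^2 + w^2 + h^2 = 25 + 20.25 + 81 = 126.25
d = sqrt(126.25)
d = 11.2361
11.2361 ft


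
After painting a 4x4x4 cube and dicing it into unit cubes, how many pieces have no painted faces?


Large cube: 4 x 4 x 4, cut into unit cubes.
n = 4, so n - 2 = 2
Unpainted cubes form the interior (n - 2)^3 block.
(n - 2)^3 = 2^3 = 8
8 unit cubes


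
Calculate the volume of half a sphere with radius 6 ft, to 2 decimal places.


Shape: hemisphere (half of a sphere)
Radius r = 6 ft
Formula: V = (1/2) * (4/3) * pi * r^3 = (2/3) * pi * r^3
r^3 = 216
(2/3) * 216 = 144
V = 144 * pi
V = 452.39
452.39 ft^3


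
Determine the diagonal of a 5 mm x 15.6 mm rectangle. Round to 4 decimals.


Shape: rectangle (diagonal via Pythagoras)
Sides: 5 mm and 15.6 mm
Formula: d = sqrt(l^2 + w^2)
l^2 = 25, w^2 = 243.36
l^2 + w^2 = 268.36
d = sqrt(268.36)
d = 16.3817
16.3817 mm


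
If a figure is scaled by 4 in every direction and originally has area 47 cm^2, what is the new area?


Linear scale factor k = 4
Original area = 47 cm^2
Rule: under a linear scaling by k, areas scale by k^2.
k^2 = 4^2 = 16
New area = 47 * 16
New area = 752
752 cm^2


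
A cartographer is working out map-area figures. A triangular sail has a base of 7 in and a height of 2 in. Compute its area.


Shape: triangle
Base b = 7 in, Height h = 2 in
Formula: A = (1/2) * b * h
A = 0.5 * 7 * 2
A = 0.5 * 14
A = 7
7 in^2


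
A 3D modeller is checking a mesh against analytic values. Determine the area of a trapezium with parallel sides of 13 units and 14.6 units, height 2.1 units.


Shape: trapezoid
Parallel sides a = 13 units, b = 14.6 units; Height h = 2.1 units
Formula: A = (a + b) * h / 2
a + b = 13 + 14.6 = 27.6
A = 27.6 * 2.1 / 2
A = 57.96 / 2
A = 28.98
28.98 units^2


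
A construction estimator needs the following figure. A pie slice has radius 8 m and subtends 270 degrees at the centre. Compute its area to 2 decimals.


Shape: circular sector
Radius r = 8 m, Angle = 270 degrees
Formula: A = (angle/360) * pi * r^2
r^2 = 64
Fraction of circle = 270/360
A = (270/360) * pi * 64
A = 48 * pi
A = 150.8
150.8 m^2


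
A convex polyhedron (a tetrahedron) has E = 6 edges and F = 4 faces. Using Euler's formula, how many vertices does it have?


Polyhedron: tetrahedron
Euler's formula for convex polyhedra: V - E + F = 2
Given: E = 6 edges and F = 4 faces
Solve for V:
V = 2 + E - F = 2 + 6 - 4 = 4
4 vertices


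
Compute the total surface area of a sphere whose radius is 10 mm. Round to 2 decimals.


Shape: sphere
Radius r = 10 mm
Formula: SA = 4 * pi * r^2
r^2 = 100
SA = 4 * pi * 100
SA = 400 * pi
SA = 1256.64
1256.64 mm^2


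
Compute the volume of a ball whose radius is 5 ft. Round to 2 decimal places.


Shape: sphere
Radius r = 5 ft
Formula: V = (4/3) * pi * r^3
r^3 = 125
(4/3) * 125 = 166.666667
V = 166.666667 * pi
V = 523.6
523.6 ft^3


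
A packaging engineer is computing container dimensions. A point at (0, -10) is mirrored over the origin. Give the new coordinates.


Transformation: reflection
Original point: (0, -10)
Rule for reflection through the origin: (x, y) -> (-x, -y)
Apply: (0, -10) -> (0, 10)
(0, 10)


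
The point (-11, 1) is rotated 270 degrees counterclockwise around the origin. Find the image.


Transformation: rotation about the origin
Original point: (-11, 1)
Rule for 270 deg counterclockwise: (x, y) -> (y, -x)
Apply: (-11, 1) -> (1, 11)
(1, 11)


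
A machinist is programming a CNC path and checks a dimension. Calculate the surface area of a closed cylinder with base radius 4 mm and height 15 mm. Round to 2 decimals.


Shape: closed cylinder
Radius r = 4 mm, Height h = 15 mm
Formula: SA = 2*pi*r^2 + 2*pi*r*h = 2*pi*r*(r + h)
r + h = 19
2 * r * (r + h) = 2 * 4 * 19 = 152
SA = 152 * pi
SA = 477.52
477.52 mm^2


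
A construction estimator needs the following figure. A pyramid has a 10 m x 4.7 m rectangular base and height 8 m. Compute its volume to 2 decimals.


Shape: rectangular pyramid
Base: 10 m x 4.7 m, Height h = 8 m
Formula: V = (1/3) * base_area * h
base_area = 10 * 4.7 = 47
base_area * h = 47 * 8 = 376
V = 376 / 3
V = 125.33
125.33 m^3


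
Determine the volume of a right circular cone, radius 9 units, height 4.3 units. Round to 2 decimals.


Shape: cone
Radius r = 9 units, Height h = 4.3 units
Formula: V = (1/3) * pi * r^2 * h
r^2 = 81
pi * r^2 * h = pi * 81 * 4.3 = 348.3 * pi
V = 348.3 * pi / 3
V = 364.74
364.74 units^3


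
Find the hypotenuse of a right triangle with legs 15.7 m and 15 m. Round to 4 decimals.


Shape: right triangle
Legs a = 15.7 m, b = 15 m
Formula: c = sqrt(a^2 + b^2)
a^2 = 246.49, b^2 = 225
a^2 + b^2 = 471.49
c = sqrt(471.49)
c = 21.7138
21.7138 m


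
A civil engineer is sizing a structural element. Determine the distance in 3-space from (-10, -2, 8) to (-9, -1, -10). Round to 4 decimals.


3D distance between two points
P1 = (-10, -2, 8), P2 = (-9, -1, -10)
Formula: d = sqrt((x2-x1)^2 + (y2-y1)^2 + (z2-z1)^2)
dx = -9 - -10 = 1
dy = -1 - -2 = 1
dz = -10 - 8 = -18
dx^2 + dy^2 + dz^2 = 1 + 1 + 324 = 326
d = sqrt(326)
d = 18.0555
18.0555 units


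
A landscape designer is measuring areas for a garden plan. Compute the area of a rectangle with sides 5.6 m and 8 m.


Shape: rectangle
Length l = 5.6 m, Width w = 8 m
Formula: A = l * w
A = 5.6 * 8
A = 44.8
44.8 m^2


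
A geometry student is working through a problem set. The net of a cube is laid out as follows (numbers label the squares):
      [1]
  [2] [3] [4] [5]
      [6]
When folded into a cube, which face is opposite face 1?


Net: cross layout. Take square 3 as the base (bottom).
Fold the four squares in the horizontal row up around 3: 2 -> left, 4 -> right, 5 wraps to the top.
Fold 1 and 6 up from 3: 1 -> back, 6 -> front.
Opposite pairs are therefore: (1, 6), (2, 4), (3, 5).
Face 1 is opposite face 6.
face 6


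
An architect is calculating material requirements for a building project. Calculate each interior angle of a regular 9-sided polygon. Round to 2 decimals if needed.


Shape: regular nonagon (9 sides)
Formula: interior angle = (n - 2) * 180 / n
(n - 2) = 7
(n - 2) * 180 = 1260
angle = 1260 / 9
angle = 140
140 degrees


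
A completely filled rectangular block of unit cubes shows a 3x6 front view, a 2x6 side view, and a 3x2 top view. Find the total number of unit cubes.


Orthographic views of a solid rectangular block:
Front view 3 x 6 -> length = 3, height = 6
Side view 2 x 6 -> width = 2, height = 6 (consistent)
Top view 3 x 2 -> confirms length = 3, width = 2
The block is 3 x 2 x 6.
Total unit cubes = 3 * 2 * 6 = 36
36 unit cubes


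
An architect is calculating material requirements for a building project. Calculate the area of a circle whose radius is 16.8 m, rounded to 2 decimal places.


Shape: circle
Radius r = 16.8 m
Formula: A = pi * r^2
r^2 = 16.8^2 = 282.24
A = pi * 282.24
A = 886.68
886.68 m^2


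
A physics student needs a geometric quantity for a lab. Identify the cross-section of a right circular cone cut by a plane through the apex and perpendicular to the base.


Solid: right circular cone
Cutting plane: through the apex and perpendicular to the base
Visualize the intersection of the plane with the solid's surface.
The boundary of the cut region is a isosceles triangle.
isosceles triangle


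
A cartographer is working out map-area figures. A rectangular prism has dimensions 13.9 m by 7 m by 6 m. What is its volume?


Shape: rectangular prism
l = 13.9 m, w = 7 m, h = 6 m
Formula: V = l * w * h
V = 13.9 * 7 * 6
V = 97.3 * 6
V = 583.8
583.8 m^3


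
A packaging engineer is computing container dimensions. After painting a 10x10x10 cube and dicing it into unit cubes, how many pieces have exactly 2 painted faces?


Large cube: 10 x 10 x 10, cut into unit cubes.
n = 10, so n - 2 = 8
Cubes with 2 painted faces lie along the edges, excluding corners.
A cube has 12 edges; each contributes (n - 2) = 8 such cubes.
Count = 12 * 8 = 96
96 unit cubes


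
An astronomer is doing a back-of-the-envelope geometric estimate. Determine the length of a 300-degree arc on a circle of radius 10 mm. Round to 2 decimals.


Shape: circular arc
Radius r = 10 mm, Angle = 300 degrees
Formula: L = (angle/360) * 2 * pi * r
2 * pi * r = 20 * pi
L = (300/360) * 20 * pi
L = 16.666667 * pi
L = 52.36
52.36 mm


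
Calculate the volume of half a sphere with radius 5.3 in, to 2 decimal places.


Shape: hemisphere (half of a sphere)
Radius r = 5.3 in
Formula: V = (1/2) * (4/3) * pi * r^3 = (2/3) * pi * r^3
r^3 = 148.877
(2/3) * 148.877 = 99.251333
V = 99.251333 * pi
V = 311.81
311.81 in^3


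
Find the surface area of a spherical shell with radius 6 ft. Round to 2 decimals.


Shape: sphere
Radius r = 6 ft
Formula: SA = 4 * pi * r^2
r^2 = 36
SA = 4 * pi * 36
SA = 144 * pi
SA = 452.39
452.39 ft^2


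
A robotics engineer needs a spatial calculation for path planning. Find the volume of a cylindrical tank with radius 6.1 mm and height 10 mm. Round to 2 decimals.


Shape: cylinder
Radius r = 6.1 mm, Height h = 10 mm
Formula: V = pi * r^2 * h
r^2 = 37.21
V = pi * 37.21 * 10
V = 372.1 * pi
V = 1168.99
1168.99 mm^3


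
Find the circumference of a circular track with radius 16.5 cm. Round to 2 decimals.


Shape: circle
Radius r = 16.5 cm
Formula: C = 2 * pi * r
C = 2 * pi * 16.5
C = 33 * pi
C = 103.67
103.67 cm


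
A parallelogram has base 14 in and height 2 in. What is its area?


Shape: parallelogram
Base b = 14 in, Height h = 2 in
Formula: A = b * h
A = 14 * 2
A = 28
28 in^2


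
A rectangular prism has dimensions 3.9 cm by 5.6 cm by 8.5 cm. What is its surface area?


Shape: rectangular prism
l = 3.9 cm, w = 5.6 cm, h = 8.5 cm
Formula: SA = 2(lw + lh + wh)
lw = 21.84, lh = 33.15, wh = 47.6
lw + lh + wh = 102.59
SA = 2 * 102.59
SA = 205.18
205.18 cm^2


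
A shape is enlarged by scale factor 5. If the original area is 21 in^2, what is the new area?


Linear scale factor k = 5
Original area = 21 in^2
Rule: under a linear scaling by k, areas scale by k^2.
k^2 = 5^2 = 25
New area = 21 * 25
New area = 525
525 in^2


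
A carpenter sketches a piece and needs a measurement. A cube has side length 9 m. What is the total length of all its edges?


Shape: cube
Side s = 9 m
A cube has 12 edges, all equal.
Formula: total edge length = 12 * s
Total = 12 * 9
Total = 108
108 m


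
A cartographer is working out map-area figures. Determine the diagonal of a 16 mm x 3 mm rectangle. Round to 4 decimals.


Shape: rectangle (diagonal via Pythagoras)
Sides: 16 mm and 3 mm
Formula: d = sqrt(l^2 + w^2)
l^2 = 256, w^2 = 9
l^2 + w^2 = 265
d = sqrt(265)
d = 16.2788
16.2788 mm


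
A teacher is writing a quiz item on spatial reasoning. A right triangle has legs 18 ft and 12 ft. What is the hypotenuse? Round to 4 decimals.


Shape: right triangle
Legs a = 18 ft, b = 12 ft
Formula: c = sqrt(a^2 + b^2)
a^2 = 324, b^2 = 144
a^2 + b^2 = 468
c = sqrt(468)
c = 21.6333
21.6333 ft


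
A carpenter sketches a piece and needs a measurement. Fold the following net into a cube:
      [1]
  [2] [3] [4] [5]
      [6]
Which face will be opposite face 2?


Net: cross layout. Take square 3 as the base (bottom).
Fold the four squares in the horizontal row up around 3: 2 -> left, 4 -> right, 5 wraps to the top.
Fold 1 and 6 up from 3: 1 -> back, 6 -> front.
Opposite pairs are therefore: (1, 6), (2, 4), (3, 5).
Face 2 is opposite face 4.
face 4


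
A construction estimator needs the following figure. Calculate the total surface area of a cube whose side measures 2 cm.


Shape: cube
Side s = 2 cm
A cube has 6 square faces.
Formula: SA = 6 * s^2
s^2 = 4
SA = 6 * 4
SA = 24
24 cm^2


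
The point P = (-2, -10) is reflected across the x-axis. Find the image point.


Transformation: reflection
Original point: (-2, -10)
Rule for reflection over the x-axis: (x, y) -> (x, -y)
Apply: (-2, -10) -> (-2, 10)
(-2, 10)


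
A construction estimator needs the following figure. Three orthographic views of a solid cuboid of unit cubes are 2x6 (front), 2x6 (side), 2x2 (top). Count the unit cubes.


Orthographic views of a solid rectangular block:
Front view 2 x 6 -> length = 2, height = 6
Side view 2 x 6 -> width = 2, height = 6 (consistent)
Top view 2 x 2 -> confirms length = 2, width = 2
The block is 2 x 2 x 6.
Total unit cubes = 2 * 2 * 6 = 24
24 unit cubes


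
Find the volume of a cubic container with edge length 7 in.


Shape: cube
Side s = 7 in
Formula: V = s^3
V = 7 * 7 * 7
V = 49 * 7
V = 343
343 in^3


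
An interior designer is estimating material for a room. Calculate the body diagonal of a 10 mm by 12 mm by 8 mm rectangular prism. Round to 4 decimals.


Shape: rectangular box (space diagonal)
l = 10 mm, w = 12 mm, h = 8 mm
Visualize: the diagonal of the base, then a right triangle with that diagonal and the height.
Formula: d = sqrt(l^2 + w^2 + h^2)
l^2 + w^2 + h^2 = 100 + 144 + 64 = 308
d = sqrt(308)
d = 17.5499
17.5499 mm


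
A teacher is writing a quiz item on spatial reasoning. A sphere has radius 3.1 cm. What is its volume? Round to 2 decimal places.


Shape: sphere
Radius r = 3.1 cm
Formula: V = (4/3) * pi * r^3
r^3 = 29.791
(4/3) * 29.791 = 39.721333
V = 39.721333 * pi
V = 124.79
124.79 cm^3


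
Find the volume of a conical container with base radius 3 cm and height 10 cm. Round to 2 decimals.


Shape: cone
Radius r = 3 cm, Height h = 10 cm
Formula: V = (1/3) * pi * r^2 * h
r^2 = 9
pi * r^2 * h = pi * 9 * 10 = 90 * pi
V = 90 * pi / 3
V = 94.25
94.25 cm^3


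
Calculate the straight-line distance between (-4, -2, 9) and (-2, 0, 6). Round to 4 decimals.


3D distance between two points
P1 = (-4, -2, 9), P2 = (-2, 0, 6)
Formula: d = sqrt((x2-x1)^2 + (y2-y1)^2 + (z2-z1)^2)
dx = -2 - -4 = 2
dy = 0 - -2 = 2
dz = 6 - 9 = -3
dx^2 + dy^2 + dz^2 = 4 + 4 + 9 = 17
d = sqrt(17)
d = 4.1231
4.1231 units


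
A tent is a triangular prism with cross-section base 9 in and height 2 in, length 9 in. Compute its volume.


Shape: triangular prism
Triangle base = 9 in, triangle height = 2 in, prism length L = 9 in
Formula: V = (1/2 * b * h_tri) * L
Cross-section area = 0.5 * 9 * 2 = 9
V = 9 * 9
V = 81
81 in^3


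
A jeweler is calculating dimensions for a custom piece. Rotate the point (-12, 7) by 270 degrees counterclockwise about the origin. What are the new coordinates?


Transformation: rotation about the origin
Original point: (-12, 7)
Rule for 270 deg counterclockwise: (x, y) -> (y, -x)
Apply: (-12, 7) -> (7, 12)
(7, 12)


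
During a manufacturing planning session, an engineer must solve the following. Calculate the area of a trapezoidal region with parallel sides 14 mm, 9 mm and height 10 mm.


Shape: trapezoid
Parallel sides a = 14 mm, b = 9 mm; Height h = 10 mm
Formula: A = (a + b) * h / 2
a + b = 14 + 9 = 23
A = 23 * 10 / 2
A = 230 / 2
A = 115
115 mm^2


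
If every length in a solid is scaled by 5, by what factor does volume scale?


Linear scale factor k = 5
Rule: under a linear scaling by k, volumes scale by k^3.
k^3 = 5 * 5 * 5
k^3 = 25 * 5
k^3 = 125
Volume scales by a factor of 125.
125 (dimensionless)


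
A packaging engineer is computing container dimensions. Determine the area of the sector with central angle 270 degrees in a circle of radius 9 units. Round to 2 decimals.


Shape: circular sector
Radius r = 9 units, Angle = 270 degrees
Formula: A = (angle/360) * pi * r^2
r^2 = 81
Fraction of circle = 270/360
A = (270/360) * pi * 81
A = 60.75 * pi
A = 190.85
190.85 units^2


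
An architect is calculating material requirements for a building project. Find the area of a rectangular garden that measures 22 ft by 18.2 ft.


Shape: rectangle
Length l = 22 ft, Width w = 18.2 ft
Formula: A = l * w
A = 22 * 18.2
A = 400.4
400.4 ft^2


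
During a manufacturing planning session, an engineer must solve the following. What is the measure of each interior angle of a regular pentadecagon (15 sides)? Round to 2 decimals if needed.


Shape: regular pentadecagon (15 sides)
Formula: interior angle = (n - 2) * 180 / n
(n - 2) = 13
(n - 2) * 180 = 2340
angle = 2340 / 15
angle = 156
156 degrees


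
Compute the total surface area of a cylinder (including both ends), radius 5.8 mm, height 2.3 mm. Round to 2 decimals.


Shape: closed cylinder
Radius r = 5.8 mm, Height h = 2.3 mm
Formula: SA = 2*pi*r^2 + 2*pi*r*h = 2*pi*r*(r + h)
r + h = 8.1
2 * r * (r + h) = 2 * 5.8 * 8.1 = 93.96
SA = 93.96 * pi
SA = 295.18
295.18 mm^2


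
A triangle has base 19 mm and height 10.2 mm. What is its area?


Shape: triangle
Base b = 19 mm, Height h = 10.2 mm
Formula: A = (1/2) * b * h
A = 0.5 * 19 * 10.2
A = 0.5 * 193.8
A = 96.9
96.9 mm^2


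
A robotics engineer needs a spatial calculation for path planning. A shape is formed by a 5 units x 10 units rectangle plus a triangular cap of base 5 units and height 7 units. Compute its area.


Composite shape: rectangle + triangle
Rectangle area = 5 * 10 = 50
Triangle area = 0.5 * 5 * 7 = 17.5
Total = 50 + 17.5
Total = 67.5
67.5 units^2


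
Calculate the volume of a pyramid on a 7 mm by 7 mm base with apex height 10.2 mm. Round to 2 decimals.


Shape: rectangular pyramid
Base: 7 mm x 7 mm, Height h = 10.2 mm
Formula: V = (1/3) * base_area * h
base_area = 7 * 7 = 49
base_area * h = 49 * 10.2 = 499.8
V = 499.8 / 3
V = 166.6
166.6 mm^3


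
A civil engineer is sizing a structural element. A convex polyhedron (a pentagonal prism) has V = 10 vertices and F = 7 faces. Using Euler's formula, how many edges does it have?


Polyhedron: pentagonal prism
Euler's formula for convex polyhedra: V - E + F = 2
Given: V = 10 vertices and F = 7 faces
Solve for E:
E = V + F - 2 = 10 + 7 - 2 = 15
15 edges


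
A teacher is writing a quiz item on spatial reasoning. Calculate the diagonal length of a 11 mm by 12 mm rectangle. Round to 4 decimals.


Shape: rectangle (diagonal via Pythagoras)
Sides: 11 mm and 12 mm
Formula: d = sqrt(l^2 + w^2)
l^2 = 121, w^2 = 144
l^2 + w^2 = 265
d = sqrt(265)
d = 16.2788
16.2788 mm
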